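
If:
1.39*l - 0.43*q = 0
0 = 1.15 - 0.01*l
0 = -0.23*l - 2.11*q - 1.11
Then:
No Solution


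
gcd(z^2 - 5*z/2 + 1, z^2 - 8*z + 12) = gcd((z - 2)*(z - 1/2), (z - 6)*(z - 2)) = z - 2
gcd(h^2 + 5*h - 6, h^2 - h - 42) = h + 6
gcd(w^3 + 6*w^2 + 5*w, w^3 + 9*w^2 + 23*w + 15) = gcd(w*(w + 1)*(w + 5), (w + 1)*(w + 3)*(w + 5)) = w^2 + 6*w + 5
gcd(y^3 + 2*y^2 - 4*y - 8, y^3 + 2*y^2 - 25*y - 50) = y + 2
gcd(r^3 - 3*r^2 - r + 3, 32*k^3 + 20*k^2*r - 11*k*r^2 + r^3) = 1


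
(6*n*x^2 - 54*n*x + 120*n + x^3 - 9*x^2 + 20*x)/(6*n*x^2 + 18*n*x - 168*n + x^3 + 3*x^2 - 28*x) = (x - 5)/(x + 7)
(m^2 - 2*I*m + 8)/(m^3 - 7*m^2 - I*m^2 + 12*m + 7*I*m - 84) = (m + 2*I)/(m^2 + m*(-7 + 3*I) - 21*I)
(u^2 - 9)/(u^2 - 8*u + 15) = (u + 3)/(u - 5)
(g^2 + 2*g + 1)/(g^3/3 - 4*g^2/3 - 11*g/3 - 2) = 3/(g - 6)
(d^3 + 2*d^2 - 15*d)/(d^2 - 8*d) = (d^2 + 2*d - 15)/(d - 8)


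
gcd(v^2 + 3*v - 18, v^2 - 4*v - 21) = 1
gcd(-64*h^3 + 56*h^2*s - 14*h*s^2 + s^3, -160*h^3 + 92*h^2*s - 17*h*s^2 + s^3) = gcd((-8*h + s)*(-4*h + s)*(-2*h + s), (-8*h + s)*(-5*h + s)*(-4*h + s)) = 32*h^2 - 12*h*s + s^2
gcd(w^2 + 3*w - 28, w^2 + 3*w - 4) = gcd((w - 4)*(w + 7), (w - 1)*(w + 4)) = 1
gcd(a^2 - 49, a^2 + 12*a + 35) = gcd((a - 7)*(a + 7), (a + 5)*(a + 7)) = a + 7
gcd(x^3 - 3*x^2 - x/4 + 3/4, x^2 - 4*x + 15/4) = 1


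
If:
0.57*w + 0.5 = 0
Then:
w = -0.88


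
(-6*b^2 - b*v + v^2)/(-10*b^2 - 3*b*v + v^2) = (-3*b + v)/(-5*b + v)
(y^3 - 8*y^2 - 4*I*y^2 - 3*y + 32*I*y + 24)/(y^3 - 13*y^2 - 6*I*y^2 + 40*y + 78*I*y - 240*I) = (y^2 - 4*I*y - 3)/(y^2 - y*(5 + 6*I) + 30*I)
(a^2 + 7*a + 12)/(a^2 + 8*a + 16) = (a + 3)/(a + 4)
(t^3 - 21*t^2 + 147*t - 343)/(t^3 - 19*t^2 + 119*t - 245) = (t - 7)/(t - 5)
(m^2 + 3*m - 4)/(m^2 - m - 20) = (m - 1)/(m - 5)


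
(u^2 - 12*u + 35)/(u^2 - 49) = (u - 5)/(u + 7)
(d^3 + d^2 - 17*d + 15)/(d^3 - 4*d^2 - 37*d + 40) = (d - 3)/(d - 8)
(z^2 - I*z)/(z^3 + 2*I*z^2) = (z - I)/(z*(z + 2*I))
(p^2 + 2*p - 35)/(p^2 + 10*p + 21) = (p - 5)/(p + 3)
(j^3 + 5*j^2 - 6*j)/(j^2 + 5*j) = (j^2 + 5*j - 6)/(j + 5)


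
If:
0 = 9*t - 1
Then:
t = 1/9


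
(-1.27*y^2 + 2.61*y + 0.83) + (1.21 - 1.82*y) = -1.27*y^2 + 0.79*y + 2.04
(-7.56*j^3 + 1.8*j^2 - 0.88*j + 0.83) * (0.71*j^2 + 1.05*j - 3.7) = -5.3676*j^5 - 6.66*j^4 + 29.2372*j^3 - 6.9947*j^2 + 4.1275*j - 3.071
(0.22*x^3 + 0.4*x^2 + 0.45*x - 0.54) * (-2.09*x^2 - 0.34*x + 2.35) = -0.4598*x^5 - 0.9108*x^4 - 0.5595*x^3 + 1.9156*x^2 + 1.2411*x - 1.269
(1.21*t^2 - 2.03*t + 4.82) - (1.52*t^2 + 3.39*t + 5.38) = -0.31*t^2 - 5.42*t - 0.56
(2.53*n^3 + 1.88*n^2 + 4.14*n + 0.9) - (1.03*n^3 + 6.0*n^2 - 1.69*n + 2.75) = 1.5*n^3 - 4.12*n^2 + 5.83*n - 1.85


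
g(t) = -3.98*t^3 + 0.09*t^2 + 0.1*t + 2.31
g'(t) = -11.94*t^2 + 0.18*t + 0.1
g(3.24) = -131.79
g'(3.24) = -124.66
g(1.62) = -14.21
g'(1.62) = -30.94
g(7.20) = -1477.83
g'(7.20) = -617.57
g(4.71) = -411.08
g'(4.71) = -263.93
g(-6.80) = 1257.23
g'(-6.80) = -553.23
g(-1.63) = 19.62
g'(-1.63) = -31.92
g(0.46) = 1.99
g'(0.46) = -2.34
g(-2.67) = 78.44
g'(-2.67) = -85.50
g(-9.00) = 2910.12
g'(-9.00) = -968.66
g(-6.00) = 864.63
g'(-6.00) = -430.82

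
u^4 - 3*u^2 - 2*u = u*(u - 2)*(u + 1)^2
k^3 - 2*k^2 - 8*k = k*(k - 4)*(k + 2)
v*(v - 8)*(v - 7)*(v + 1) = v^4 - 14*v^3 + 41*v^2 + 56*v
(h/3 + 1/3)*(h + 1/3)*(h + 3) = h^3/3 + 13*h^2/9 + 13*h/9 + 1/3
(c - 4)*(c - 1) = c^2 - 5*c + 4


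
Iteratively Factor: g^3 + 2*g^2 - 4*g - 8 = (g + 2)*(g^2 - 4) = (g - 2)*(g + 2)*(g + 2)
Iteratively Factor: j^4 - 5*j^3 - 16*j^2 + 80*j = (j + 4)*(j^3 - 9*j^2 + 20*j) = (j - 5)*(j + 4)*(j^2 - 4*j) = j*(j - 5)*(j + 4)*(j - 4)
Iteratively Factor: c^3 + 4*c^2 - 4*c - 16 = (c + 2)*(c^2 + 2*c - 8) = (c - 2)*(c + 2)*(c + 4)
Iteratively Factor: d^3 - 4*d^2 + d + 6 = (d + 1)*(d^2 - 5*d + 6) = (d - 3)*(d + 1)*(d - 2)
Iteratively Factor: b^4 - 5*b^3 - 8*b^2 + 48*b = (b + 3)*(b^3 - 8*b^2 + 16*b) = (b - 4)*(b + 3)*(b^2 - 4*b) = b*(b - 4)*(b + 3)*(b - 4)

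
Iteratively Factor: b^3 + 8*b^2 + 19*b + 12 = (b + 3)*(b^2 + 5*b + 4) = (b + 3)*(b + 4)*(b + 1)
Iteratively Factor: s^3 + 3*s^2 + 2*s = (s + 1)*(s^2 + 2*s) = s*(s + 1)*(s + 2)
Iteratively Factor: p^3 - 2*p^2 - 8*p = (p)*(p^2 - 2*p - 8) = p*(p - 4)*(p + 2)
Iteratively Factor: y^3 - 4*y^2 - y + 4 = (y + 1)*(y^2 - 5*y + 4) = (y - 4)*(y + 1)*(y - 1)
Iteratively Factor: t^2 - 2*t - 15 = (t + 3)*(t - 5)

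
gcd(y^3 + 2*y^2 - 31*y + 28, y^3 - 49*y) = y + 7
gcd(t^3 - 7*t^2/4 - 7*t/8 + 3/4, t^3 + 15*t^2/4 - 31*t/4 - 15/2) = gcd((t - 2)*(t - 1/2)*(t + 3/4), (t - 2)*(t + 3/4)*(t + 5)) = t^2 - 5*t/4 - 3/2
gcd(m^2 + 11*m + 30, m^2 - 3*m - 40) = m + 5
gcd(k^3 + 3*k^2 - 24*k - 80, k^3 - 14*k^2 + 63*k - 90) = k - 5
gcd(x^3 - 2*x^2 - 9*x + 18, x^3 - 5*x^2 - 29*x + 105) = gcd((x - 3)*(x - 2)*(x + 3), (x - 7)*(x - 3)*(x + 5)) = x - 3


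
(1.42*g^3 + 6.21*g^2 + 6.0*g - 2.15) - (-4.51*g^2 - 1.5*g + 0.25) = 1.42*g^3 + 10.72*g^2 + 7.5*g - 2.4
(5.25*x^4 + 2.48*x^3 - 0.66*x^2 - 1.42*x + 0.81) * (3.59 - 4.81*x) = -25.2525*x^5 + 6.9187*x^4 + 12.0778*x^3 + 4.4608*x^2 - 8.9939*x + 2.9079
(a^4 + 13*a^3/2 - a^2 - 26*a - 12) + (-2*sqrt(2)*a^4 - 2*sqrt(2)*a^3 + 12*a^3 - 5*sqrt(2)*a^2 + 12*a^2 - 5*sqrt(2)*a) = -2*sqrt(2)*a^4 + a^4 - 2*sqrt(2)*a^3 + 37*a^3/2 - 5*sqrt(2)*a^2 + 11*a^2 - 26*a - 5*sqrt(2)*a - 12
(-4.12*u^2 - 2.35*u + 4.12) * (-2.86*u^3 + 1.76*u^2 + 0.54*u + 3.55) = 11.7832*u^5 - 0.5302*u^4 - 18.144*u^3 - 8.6438*u^2 - 6.1177*u + 14.626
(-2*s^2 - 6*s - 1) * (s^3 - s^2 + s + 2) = -2*s^5 - 4*s^4 + 3*s^3 - 9*s^2 - 13*s - 2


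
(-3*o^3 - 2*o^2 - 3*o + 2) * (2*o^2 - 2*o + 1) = -6*o^5 + 2*o^4 - 5*o^3 + 8*o^2 - 7*o + 2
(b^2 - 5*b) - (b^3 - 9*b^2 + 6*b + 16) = -b^3 + 10*b^2 - 11*b - 16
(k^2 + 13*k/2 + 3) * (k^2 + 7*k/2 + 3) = k^4 + 10*k^3 + 115*k^2/4 + 30*k + 9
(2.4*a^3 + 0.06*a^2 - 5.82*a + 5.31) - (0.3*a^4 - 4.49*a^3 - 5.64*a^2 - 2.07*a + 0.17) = -0.3*a^4 + 6.89*a^3 + 5.7*a^2 - 3.75*a + 5.14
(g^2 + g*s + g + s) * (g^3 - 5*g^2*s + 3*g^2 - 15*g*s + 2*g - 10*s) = g^5 - 4*g^4*s + 4*g^4 - 5*g^3*s^2 - 16*g^3*s + 5*g^3 - 20*g^2*s^2 - 20*g^2*s + 2*g^2 - 25*g*s^2 - 8*g*s - 10*s^2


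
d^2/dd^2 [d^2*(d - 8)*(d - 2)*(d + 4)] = 20*d^3 - 72*d^2 - 144*d + 128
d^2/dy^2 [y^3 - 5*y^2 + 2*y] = 6*y - 10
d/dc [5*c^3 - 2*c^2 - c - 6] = 15*c^2 - 4*c - 1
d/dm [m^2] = 2*m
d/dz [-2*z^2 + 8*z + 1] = 8 - 4*z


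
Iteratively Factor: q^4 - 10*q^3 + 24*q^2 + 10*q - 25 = (q - 5)*(q^3 - 5*q^2 - q + 5) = (q - 5)*(q - 1)*(q^2 - 4*q - 5) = (q - 5)*(q - 1)*(q + 1)*(q - 5)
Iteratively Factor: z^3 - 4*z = (z)*(z^2 - 4) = z*(z - 2)*(z + 2)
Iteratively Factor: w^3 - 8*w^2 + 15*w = (w)*(w^2 - 8*w + 15) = w*(w - 5)*(w - 3)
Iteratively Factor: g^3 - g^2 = (g - 1)*(g^2) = g*(g - 1)*(g)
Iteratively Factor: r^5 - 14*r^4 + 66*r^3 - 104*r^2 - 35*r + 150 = (r + 1)*(r^4 - 15*r^3 + 81*r^2 - 185*r + 150) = (r - 2)*(r + 1)*(r^3 - 13*r^2 + 55*r - 75) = (r - 5)*(r - 2)*(r + 1)*(r^2 - 8*r + 15) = (r - 5)^2*(r - 2)*(r + 1)*(r - 3)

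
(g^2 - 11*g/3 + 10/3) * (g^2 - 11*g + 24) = g^4 - 44*g^3/3 + 203*g^2/3 - 374*g/3 + 80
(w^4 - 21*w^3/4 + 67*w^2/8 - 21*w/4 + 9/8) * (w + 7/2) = w^5 - 7*w^4/4 - 10*w^3 + 385*w^2/16 - 69*w/4 + 63/16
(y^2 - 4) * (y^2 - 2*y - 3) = y^4 - 2*y^3 - 7*y^2 + 8*y + 12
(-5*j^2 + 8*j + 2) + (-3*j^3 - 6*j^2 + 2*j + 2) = -3*j^3 - 11*j^2 + 10*j + 4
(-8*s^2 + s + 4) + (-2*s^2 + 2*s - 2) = -10*s^2 + 3*s + 2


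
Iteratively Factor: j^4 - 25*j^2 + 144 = (j - 3)*(j^3 + 3*j^2 - 16*j - 48) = (j - 3)*(j + 3)*(j^2 - 16) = (j - 4)*(j - 3)*(j + 3)*(j + 4)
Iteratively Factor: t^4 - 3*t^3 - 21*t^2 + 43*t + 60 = (t - 5)*(t^3 + 2*t^2 - 11*t - 12) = (t - 5)*(t + 1)*(t^2 + t - 12) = (t - 5)*(t - 3)*(t + 1)*(t + 4)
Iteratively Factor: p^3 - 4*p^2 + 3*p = (p)*(p^2 - 4*p + 3) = p*(p - 3)*(p - 1)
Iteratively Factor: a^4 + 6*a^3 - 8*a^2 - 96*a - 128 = (a + 4)*(a^3 + 2*a^2 - 16*a - 32) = (a + 4)^2*(a^2 - 2*a - 8) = (a - 4)*(a + 4)^2*(a + 2)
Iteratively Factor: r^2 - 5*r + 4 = (r - 4)*(r - 1)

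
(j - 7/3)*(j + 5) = j^2 + 8*j/3 - 35/3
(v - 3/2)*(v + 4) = v^2 + 5*v/2 - 6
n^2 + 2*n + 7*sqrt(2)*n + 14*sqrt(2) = (n + 2)*(n + 7*sqrt(2))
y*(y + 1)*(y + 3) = y^3 + 4*y^2 + 3*y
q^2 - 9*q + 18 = (q - 6)*(q - 3)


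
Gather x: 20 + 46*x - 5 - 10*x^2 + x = -10*x^2 + 47*x + 15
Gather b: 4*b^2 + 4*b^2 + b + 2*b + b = 8*b^2 + 4*b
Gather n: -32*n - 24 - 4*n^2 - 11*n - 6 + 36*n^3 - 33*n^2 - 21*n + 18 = 36*n^3 - 37*n^2 - 64*n - 12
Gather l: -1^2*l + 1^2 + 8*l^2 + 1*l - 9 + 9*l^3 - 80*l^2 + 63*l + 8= 9*l^3 - 72*l^2 + 63*l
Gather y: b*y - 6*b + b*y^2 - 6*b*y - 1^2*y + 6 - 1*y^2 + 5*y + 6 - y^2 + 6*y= -6*b + y^2*(b - 2) + y*(10 - 5*b) + 12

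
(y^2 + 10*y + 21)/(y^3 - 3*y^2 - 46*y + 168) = (y + 3)/(y^2 - 10*y + 24)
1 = 1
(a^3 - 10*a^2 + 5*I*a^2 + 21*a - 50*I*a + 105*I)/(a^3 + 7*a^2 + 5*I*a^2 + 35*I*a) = (a^2 - 10*a + 21)/(a*(a + 7))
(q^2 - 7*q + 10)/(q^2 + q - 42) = (q^2 - 7*q + 10)/(q^2 + q - 42)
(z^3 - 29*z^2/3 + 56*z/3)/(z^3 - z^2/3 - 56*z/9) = 3*(z - 7)/(3*z + 7)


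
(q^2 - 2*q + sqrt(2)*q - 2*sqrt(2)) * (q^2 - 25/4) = q^4 - 2*q^3 + sqrt(2)*q^3 - 25*q^2/4 - 2*sqrt(2)*q^2 - 25*sqrt(2)*q/4 + 25*q/2 + 25*sqrt(2)/2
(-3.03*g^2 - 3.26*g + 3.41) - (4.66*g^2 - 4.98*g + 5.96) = -7.69*g^2 + 1.72*g - 2.55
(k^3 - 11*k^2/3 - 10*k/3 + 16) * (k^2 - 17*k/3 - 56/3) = k^5 - 28*k^4/3 - 11*k^3/9 + 310*k^2/3 - 256*k/9 - 896/3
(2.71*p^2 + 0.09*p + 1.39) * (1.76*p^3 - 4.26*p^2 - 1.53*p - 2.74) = 4.7696*p^5 - 11.3862*p^4 - 2.0833*p^3 - 13.4845*p^2 - 2.3733*p - 3.8086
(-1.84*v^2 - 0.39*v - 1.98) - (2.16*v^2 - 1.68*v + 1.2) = -4.0*v^2 + 1.29*v - 3.18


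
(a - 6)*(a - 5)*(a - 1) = a^3 - 12*a^2 + 41*a - 30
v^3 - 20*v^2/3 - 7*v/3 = v*(v - 7)*(v + 1/3)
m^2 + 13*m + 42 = (m + 6)*(m + 7)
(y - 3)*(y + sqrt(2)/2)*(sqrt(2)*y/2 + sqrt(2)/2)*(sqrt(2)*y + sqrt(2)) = y^4 - y^3 + sqrt(2)*y^3/2 - 5*y^2 - sqrt(2)*y^2/2 - 5*sqrt(2)*y/2 - 3*y - 3*sqrt(2)/2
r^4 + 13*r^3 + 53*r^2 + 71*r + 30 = (r + 1)^2*(r + 5)*(r + 6)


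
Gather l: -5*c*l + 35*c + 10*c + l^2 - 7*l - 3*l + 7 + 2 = 45*c + l^2 + l*(-5*c - 10) + 9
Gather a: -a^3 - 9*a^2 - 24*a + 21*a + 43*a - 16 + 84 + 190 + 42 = -a^3 - 9*a^2 + 40*a + 300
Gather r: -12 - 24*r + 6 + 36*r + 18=12*r + 12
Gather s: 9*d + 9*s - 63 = 9*d + 9*s - 63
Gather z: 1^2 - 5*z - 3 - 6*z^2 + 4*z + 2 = -6*z^2 - z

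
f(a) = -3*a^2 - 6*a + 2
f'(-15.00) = 84.00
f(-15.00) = -583.00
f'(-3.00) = 12.00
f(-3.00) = -7.00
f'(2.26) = -19.56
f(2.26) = -26.88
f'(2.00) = -18.00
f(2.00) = -22.00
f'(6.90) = -47.40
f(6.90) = -182.23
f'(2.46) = -20.76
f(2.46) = -30.91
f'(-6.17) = 31.02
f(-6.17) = -75.19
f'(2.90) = -23.40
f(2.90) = -40.63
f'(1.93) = -17.58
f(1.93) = -20.75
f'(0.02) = -6.12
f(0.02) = 1.88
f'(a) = -6*a - 6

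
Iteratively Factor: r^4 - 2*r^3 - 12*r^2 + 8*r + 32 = (r + 2)*(r^3 - 4*r^2 - 4*r + 16) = (r - 2)*(r + 2)*(r^2 - 2*r - 8) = (r - 2)*(r + 2)^2*(r - 4)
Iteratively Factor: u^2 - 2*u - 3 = (u + 1)*(u - 3)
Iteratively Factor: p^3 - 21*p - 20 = (p + 1)*(p^2 - p - 20) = (p + 1)*(p + 4)*(p - 5)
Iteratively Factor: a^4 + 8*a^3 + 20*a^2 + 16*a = (a + 2)*(a^3 + 6*a^2 + 8*a) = (a + 2)*(a + 4)*(a^2 + 2*a) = a*(a + 2)*(a + 4)*(a + 2)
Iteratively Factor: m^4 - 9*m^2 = (m)*(m^3 - 9*m) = m*(m + 3)*(m^2 - 3*m) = m*(m - 3)*(m + 3)*(m)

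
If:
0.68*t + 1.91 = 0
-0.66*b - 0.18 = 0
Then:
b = -0.27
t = -2.81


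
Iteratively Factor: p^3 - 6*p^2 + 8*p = (p - 2)*(p^2 - 4*p) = (p - 4)*(p - 2)*(p)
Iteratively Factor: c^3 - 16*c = (c)*(c^2 - 16) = c*(c - 4)*(c + 4)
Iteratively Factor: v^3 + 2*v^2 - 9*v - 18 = (v + 3)*(v^2 - v - 6) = (v + 2)*(v + 3)*(v - 3)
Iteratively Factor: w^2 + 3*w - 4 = (w + 4)*(w - 1)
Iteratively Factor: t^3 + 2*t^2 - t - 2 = (t + 2)*(t^2 - 1) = (t + 1)*(t + 2)*(t - 1)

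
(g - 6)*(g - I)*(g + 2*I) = g^3 - 6*g^2 + I*g^2 + 2*g - 6*I*g - 12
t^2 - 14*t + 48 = (t - 8)*(t - 6)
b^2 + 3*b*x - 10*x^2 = (b - 2*x)*(b + 5*x)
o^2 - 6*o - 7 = (o - 7)*(o + 1)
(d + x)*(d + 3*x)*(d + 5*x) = d^3 + 9*d^2*x + 23*d*x^2 + 15*x^3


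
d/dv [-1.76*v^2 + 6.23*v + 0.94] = 6.23 - 3.52*v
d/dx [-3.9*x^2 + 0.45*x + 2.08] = 0.45 - 7.8*x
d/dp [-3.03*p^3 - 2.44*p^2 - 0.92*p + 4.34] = -9.09*p^2 - 4.88*p - 0.92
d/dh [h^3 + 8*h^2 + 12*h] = 3*h^2 + 16*h + 12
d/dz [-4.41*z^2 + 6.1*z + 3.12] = 6.1 - 8.82*z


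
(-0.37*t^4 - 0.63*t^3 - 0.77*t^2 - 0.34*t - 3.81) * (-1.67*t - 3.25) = 0.6179*t^5 + 2.2546*t^4 + 3.3334*t^3 + 3.0703*t^2 + 7.4677*t + 12.3825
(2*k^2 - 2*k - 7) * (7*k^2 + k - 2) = 14*k^4 - 12*k^3 - 55*k^2 - 3*k + 14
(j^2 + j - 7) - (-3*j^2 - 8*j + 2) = 4*j^2 + 9*j - 9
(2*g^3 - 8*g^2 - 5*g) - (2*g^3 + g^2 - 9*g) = -9*g^2 + 4*g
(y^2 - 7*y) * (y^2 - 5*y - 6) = y^4 - 12*y^3 + 29*y^2 + 42*y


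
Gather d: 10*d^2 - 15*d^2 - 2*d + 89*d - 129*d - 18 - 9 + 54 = -5*d^2 - 42*d + 27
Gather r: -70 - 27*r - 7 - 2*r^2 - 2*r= -2*r^2 - 29*r - 77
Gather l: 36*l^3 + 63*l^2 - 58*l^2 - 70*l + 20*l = 36*l^3 + 5*l^2 - 50*l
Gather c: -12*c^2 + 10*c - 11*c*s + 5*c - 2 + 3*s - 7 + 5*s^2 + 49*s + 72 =-12*c^2 + c*(15 - 11*s) + 5*s^2 + 52*s + 63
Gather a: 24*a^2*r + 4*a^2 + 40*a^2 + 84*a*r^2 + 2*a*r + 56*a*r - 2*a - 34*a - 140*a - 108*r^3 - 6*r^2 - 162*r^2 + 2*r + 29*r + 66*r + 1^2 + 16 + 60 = a^2*(24*r + 44) + a*(84*r^2 + 58*r - 176) - 108*r^3 - 168*r^2 + 97*r + 77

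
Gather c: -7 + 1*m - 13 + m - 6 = 2*m - 26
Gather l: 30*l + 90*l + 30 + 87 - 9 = 120*l + 108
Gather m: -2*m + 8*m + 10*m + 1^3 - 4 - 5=16*m - 8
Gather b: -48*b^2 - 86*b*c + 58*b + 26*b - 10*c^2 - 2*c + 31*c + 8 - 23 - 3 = -48*b^2 + b*(84 - 86*c) - 10*c^2 + 29*c - 18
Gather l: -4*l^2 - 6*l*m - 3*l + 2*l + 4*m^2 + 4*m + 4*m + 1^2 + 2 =-4*l^2 + l*(-6*m - 1) + 4*m^2 + 8*m + 3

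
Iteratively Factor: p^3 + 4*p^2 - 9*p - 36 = (p + 3)*(p^2 + p - 12) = (p + 3)*(p + 4)*(p - 3)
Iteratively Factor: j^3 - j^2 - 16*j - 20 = (j + 2)*(j^2 - 3*j - 10) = (j + 2)^2*(j - 5)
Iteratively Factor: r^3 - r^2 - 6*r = (r - 3)*(r^2 + 2*r) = (r - 3)*(r + 2)*(r)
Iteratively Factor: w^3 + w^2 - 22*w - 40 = (w - 5)*(w^2 + 6*w + 8) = (w - 5)*(w + 4)*(w + 2)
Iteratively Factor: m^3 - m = (m)*(m^2 - 1) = m*(m - 1)*(m + 1)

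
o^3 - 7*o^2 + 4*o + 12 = (o - 6)*(o - 2)*(o + 1)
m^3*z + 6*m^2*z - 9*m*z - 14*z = (m - 2)*(m + 7)*(m*z + z)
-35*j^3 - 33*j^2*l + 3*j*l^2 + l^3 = (-5*j + l)*(j + l)*(7*j + l)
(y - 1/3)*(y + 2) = y^2 + 5*y/3 - 2/3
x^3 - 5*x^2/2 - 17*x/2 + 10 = (x - 4)*(x - 1)*(x + 5/2)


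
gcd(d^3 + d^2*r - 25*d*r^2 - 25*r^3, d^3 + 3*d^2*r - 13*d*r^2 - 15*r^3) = d^2 + 6*d*r + 5*r^2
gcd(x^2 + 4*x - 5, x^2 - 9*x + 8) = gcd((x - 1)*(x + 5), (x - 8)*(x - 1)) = x - 1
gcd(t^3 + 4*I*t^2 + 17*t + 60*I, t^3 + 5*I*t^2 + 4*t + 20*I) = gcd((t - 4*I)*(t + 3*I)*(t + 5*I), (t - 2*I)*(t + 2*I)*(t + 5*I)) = t + 5*I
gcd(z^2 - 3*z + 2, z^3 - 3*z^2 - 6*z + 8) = z - 1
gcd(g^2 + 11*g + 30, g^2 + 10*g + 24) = g + 6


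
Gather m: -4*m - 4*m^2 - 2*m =-4*m^2 - 6*m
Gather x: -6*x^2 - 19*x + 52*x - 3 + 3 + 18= -6*x^2 + 33*x + 18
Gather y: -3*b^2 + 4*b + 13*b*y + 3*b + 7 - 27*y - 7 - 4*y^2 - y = -3*b^2 + 7*b - 4*y^2 + y*(13*b - 28)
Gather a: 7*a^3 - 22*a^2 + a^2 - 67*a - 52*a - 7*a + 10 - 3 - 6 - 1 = 7*a^3 - 21*a^2 - 126*a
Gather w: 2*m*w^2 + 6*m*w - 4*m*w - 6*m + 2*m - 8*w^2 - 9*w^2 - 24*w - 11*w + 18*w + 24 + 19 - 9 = -4*m + w^2*(2*m - 17) + w*(2*m - 17) + 34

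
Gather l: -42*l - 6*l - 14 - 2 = -48*l - 16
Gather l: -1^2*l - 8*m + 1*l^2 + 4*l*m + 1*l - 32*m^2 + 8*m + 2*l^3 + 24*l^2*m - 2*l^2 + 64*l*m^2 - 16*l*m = 2*l^3 + l^2*(24*m - 1) + l*(64*m^2 - 12*m) - 32*m^2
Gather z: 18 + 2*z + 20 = 2*z + 38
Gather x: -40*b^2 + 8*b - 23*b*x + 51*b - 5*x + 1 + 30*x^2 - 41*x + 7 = -40*b^2 + 59*b + 30*x^2 + x*(-23*b - 46) + 8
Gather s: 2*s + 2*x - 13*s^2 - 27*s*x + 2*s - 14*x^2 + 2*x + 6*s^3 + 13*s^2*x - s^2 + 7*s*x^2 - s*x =6*s^3 + s^2*(13*x - 14) + s*(7*x^2 - 28*x + 4) - 14*x^2 + 4*x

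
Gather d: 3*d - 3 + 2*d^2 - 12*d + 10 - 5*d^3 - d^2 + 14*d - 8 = -5*d^3 + d^2 + 5*d - 1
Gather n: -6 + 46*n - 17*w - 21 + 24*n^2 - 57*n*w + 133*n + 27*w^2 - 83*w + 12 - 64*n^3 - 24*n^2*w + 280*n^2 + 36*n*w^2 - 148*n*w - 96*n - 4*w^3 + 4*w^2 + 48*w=-64*n^3 + n^2*(304 - 24*w) + n*(36*w^2 - 205*w + 83) - 4*w^3 + 31*w^2 - 52*w - 15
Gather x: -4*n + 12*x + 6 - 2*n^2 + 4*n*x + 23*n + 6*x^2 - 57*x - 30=-2*n^2 + 19*n + 6*x^2 + x*(4*n - 45) - 24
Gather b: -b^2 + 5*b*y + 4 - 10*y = -b^2 + 5*b*y - 10*y + 4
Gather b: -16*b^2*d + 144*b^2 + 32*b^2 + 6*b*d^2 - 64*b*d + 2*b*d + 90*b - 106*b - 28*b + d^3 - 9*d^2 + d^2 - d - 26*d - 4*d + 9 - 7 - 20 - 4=b^2*(176 - 16*d) + b*(6*d^2 - 62*d - 44) + d^3 - 8*d^2 - 31*d - 22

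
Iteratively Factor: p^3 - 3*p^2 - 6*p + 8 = (p + 2)*(p^2 - 5*p + 4) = (p - 1)*(p + 2)*(p - 4)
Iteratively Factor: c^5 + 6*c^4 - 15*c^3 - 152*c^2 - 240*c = (c - 5)*(c^4 + 11*c^3 + 40*c^2 + 48*c) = c*(c - 5)*(c^3 + 11*c^2 + 40*c + 48) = c*(c - 5)*(c + 4)*(c^2 + 7*c + 12) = c*(c - 5)*(c + 3)*(c + 4)*(c + 4)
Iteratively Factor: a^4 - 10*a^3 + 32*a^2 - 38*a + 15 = (a - 5)*(a^3 - 5*a^2 + 7*a - 3) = (a - 5)*(a - 3)*(a^2 - 2*a + 1) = (a - 5)*(a - 3)*(a - 1)*(a - 1)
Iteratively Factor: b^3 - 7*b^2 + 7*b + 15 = (b - 3)*(b^2 - 4*b - 5) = (b - 5)*(b - 3)*(b + 1)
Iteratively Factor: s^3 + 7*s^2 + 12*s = (s + 4)*(s^2 + 3*s) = (s + 3)*(s + 4)*(s)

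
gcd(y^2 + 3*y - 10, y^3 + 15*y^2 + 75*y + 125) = y + 5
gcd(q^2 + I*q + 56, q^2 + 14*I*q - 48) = q + 8*I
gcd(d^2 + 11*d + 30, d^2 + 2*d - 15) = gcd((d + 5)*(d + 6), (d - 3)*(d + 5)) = d + 5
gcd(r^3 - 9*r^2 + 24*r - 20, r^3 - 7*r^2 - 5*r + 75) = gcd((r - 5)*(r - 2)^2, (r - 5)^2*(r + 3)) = r - 5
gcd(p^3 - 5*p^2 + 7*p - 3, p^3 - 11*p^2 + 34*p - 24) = p - 1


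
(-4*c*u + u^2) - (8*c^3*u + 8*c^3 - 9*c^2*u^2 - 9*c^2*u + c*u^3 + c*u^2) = -8*c^3*u - 8*c^3 + 9*c^2*u^2 + 9*c^2*u - c*u^3 - c*u^2 - 4*c*u + u^2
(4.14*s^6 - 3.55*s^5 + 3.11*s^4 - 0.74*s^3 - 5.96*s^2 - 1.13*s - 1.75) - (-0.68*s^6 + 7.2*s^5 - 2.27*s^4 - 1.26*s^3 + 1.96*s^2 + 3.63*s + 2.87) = 4.82*s^6 - 10.75*s^5 + 5.38*s^4 + 0.52*s^3 - 7.92*s^2 - 4.76*s - 4.62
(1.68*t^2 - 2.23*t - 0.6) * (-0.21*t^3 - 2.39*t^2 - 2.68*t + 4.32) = -0.3528*t^5 - 3.5469*t^4 + 0.9533*t^3 + 14.668*t^2 - 8.0256*t - 2.592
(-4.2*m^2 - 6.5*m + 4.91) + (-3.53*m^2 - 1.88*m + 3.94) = -7.73*m^2 - 8.38*m + 8.85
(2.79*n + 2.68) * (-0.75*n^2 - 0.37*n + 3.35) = -2.0925*n^3 - 3.0423*n^2 + 8.3549*n + 8.978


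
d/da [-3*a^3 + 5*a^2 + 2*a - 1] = -9*a^2 + 10*a + 2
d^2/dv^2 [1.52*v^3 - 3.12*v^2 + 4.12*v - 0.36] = 9.12*v - 6.24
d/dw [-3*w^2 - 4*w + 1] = -6*w - 4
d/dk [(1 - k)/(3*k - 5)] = 2/(3*k - 5)^2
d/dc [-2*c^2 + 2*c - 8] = 2 - 4*c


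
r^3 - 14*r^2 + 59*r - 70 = (r - 7)*(r - 5)*(r - 2)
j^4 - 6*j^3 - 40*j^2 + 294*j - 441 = (j - 7)*(j - 3)^2*(j + 7)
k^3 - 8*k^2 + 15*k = k*(k - 5)*(k - 3)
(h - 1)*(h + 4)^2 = h^3 + 7*h^2 + 8*h - 16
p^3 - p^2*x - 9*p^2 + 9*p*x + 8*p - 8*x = (p - 8)*(p - 1)*(p - x)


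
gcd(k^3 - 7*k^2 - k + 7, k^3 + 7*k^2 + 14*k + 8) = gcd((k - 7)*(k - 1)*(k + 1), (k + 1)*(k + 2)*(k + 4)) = k + 1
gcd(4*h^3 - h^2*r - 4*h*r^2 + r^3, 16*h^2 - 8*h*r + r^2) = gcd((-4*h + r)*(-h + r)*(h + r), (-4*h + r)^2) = -4*h + r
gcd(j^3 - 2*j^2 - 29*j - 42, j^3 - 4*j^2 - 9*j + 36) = j + 3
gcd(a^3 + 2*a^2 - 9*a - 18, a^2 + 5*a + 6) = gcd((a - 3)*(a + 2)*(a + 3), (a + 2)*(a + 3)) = a^2 + 5*a + 6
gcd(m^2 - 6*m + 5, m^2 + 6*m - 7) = m - 1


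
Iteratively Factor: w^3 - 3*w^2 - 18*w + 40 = (w - 2)*(w^2 - w - 20) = (w - 2)*(w + 4)*(w - 5)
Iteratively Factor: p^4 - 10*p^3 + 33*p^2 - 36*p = (p - 3)*(p^3 - 7*p^2 + 12*p) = (p - 4)*(p - 3)*(p^2 - 3*p) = (p - 4)*(p - 3)^2*(p)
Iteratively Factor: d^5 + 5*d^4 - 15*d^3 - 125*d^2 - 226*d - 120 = (d + 3)*(d^4 + 2*d^3 - 21*d^2 - 62*d - 40) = (d + 3)*(d + 4)*(d^3 - 2*d^2 - 13*d - 10) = (d - 5)*(d + 3)*(d + 4)*(d^2 + 3*d + 2) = (d - 5)*(d + 2)*(d + 3)*(d + 4)*(d + 1)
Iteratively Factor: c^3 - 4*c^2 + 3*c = (c - 1)*(c^2 - 3*c) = c*(c - 1)*(c - 3)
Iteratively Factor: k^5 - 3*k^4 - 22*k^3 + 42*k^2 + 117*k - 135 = (k - 1)*(k^4 - 2*k^3 - 24*k^2 + 18*k + 135) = (k - 5)*(k - 1)*(k^3 + 3*k^2 - 9*k - 27) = (k - 5)*(k - 1)*(k + 3)*(k^2 - 9) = (k - 5)*(k - 3)*(k - 1)*(k + 3)*(k + 3)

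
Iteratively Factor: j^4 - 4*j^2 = (j)*(j^3 - 4*j) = j^2*(j^2 - 4) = j^2*(j - 2)*(j + 2)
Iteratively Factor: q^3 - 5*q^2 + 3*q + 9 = (q - 3)*(q^2 - 2*q - 3) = (q - 3)^2*(q + 1)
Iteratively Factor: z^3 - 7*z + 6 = (z + 3)*(z^2 - 3*z + 2) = (z - 1)*(z + 3)*(z - 2)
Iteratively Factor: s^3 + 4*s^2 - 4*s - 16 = (s + 4)*(s^2 - 4) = (s - 2)*(s + 4)*(s + 2)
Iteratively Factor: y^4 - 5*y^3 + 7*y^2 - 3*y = (y - 1)*(y^3 - 4*y^2 + 3*y) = (y - 3)*(y - 1)*(y^2 - y) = y*(y - 3)*(y - 1)*(y - 1)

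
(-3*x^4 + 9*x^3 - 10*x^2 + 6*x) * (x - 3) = -3*x^5 + 18*x^4 - 37*x^3 + 36*x^2 - 18*x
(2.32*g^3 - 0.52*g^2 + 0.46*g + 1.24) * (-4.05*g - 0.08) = -9.396*g^4 + 1.9204*g^3 - 1.8214*g^2 - 5.0588*g - 0.0992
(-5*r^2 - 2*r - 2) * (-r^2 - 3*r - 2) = 5*r^4 + 17*r^3 + 18*r^2 + 10*r + 4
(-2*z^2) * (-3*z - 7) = 6*z^3 + 14*z^2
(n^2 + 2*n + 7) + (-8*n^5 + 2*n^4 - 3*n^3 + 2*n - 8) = -8*n^5 + 2*n^4 - 3*n^3 + n^2 + 4*n - 1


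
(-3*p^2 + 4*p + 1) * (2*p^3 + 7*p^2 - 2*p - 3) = -6*p^5 - 13*p^4 + 36*p^3 + 8*p^2 - 14*p - 3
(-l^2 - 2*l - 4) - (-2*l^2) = l^2 - 2*l - 4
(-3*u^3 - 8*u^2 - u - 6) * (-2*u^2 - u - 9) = 6*u^5 + 19*u^4 + 37*u^3 + 85*u^2 + 15*u + 54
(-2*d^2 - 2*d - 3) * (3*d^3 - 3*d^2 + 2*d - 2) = -6*d^5 - 7*d^3 + 9*d^2 - 2*d + 6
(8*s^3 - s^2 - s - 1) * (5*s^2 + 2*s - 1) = 40*s^5 + 11*s^4 - 15*s^3 - 6*s^2 - s + 1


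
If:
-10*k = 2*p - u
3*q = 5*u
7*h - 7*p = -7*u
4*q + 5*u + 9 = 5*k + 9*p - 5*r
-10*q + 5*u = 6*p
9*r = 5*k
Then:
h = 4293/4549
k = -3564/22745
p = 2835/4549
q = -2430/4549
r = -396/4549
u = -1458/4549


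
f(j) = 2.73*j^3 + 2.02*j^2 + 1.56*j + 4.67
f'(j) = 8.19*j^2 + 4.04*j + 1.56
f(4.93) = 388.57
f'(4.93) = 220.53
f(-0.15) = 4.47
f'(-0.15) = 1.14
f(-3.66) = -107.83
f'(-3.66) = 96.48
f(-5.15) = -322.68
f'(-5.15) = 197.97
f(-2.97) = -53.67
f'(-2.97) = 61.80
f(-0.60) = 3.87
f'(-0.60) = 2.08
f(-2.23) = -19.04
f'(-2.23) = 33.28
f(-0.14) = 4.48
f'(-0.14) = 1.15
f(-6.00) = -521.65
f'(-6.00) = 272.16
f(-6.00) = -521.65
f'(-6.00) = 272.16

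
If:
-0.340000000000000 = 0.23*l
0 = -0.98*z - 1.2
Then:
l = -1.48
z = -1.22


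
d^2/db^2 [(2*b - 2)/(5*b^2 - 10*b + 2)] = 20*(3*(1 - b)*(5*b^2 - 10*b + 2) + 20*(b - 1)^3)/(5*b^2 - 10*b + 2)^3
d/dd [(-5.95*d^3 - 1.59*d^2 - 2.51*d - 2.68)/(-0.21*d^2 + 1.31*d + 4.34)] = (1.2495*d^4 - 15.589*d^3 - 80.079*d^2 - 14.9268*d - 7.3826)/(0.0441*d^4 - 0.5502*d^3 - 0.1067*d^2 + 11.3708*d + 18.8356)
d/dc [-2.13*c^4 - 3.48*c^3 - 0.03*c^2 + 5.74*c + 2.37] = -8.52*c^3 - 10.44*c^2 - 0.06*c + 5.74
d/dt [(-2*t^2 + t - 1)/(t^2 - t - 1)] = (t^2 + 6*t - 2)/(t^4 - 2*t^3 - t^2 + 2*t + 1)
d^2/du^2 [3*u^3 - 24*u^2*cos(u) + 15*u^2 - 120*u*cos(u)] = 24*u^2*cos(u) + 96*u*sin(u) + 120*u*cos(u) + 18*u + 240*sin(u) - 48*cos(u) + 30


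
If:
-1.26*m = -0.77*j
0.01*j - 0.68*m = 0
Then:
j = 0.00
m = 0.00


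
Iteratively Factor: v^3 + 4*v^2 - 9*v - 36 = (v - 3)*(v^2 + 7*v + 12) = (v - 3)*(v + 4)*(v + 3)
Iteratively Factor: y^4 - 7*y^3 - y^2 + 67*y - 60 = (y + 3)*(y^3 - 10*y^2 + 29*y - 20) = (y - 4)*(y + 3)*(y^2 - 6*y + 5) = (y - 5)*(y - 4)*(y + 3)*(y - 1)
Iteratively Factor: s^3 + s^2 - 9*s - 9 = (s + 3)*(s^2 - 2*s - 3) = (s + 1)*(s + 3)*(s - 3)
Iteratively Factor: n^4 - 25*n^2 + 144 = (n - 3)*(n^3 + 3*n^2 - 16*n - 48) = (n - 3)*(n + 3)*(n^2 - 16) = (n - 3)*(n + 3)*(n + 4)*(n - 4)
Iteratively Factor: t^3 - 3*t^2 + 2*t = (t - 1)*(t^2 - 2*t) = t*(t - 1)*(t - 2)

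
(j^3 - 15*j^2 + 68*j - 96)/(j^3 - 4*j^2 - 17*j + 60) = (j^2 - 12*j + 32)/(j^2 - j - 20)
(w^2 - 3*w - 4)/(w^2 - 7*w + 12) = (w + 1)/(w - 3)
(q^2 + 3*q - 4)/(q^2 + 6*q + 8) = (q - 1)/(q + 2)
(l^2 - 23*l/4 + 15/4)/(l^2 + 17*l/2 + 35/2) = (4*l^2 - 23*l + 15)/(2*(2*l^2 + 17*l + 35))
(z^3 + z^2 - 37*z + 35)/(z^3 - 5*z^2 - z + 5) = (z + 7)/(z + 1)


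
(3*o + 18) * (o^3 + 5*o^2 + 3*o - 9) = 3*o^4 + 33*o^3 + 99*o^2 + 27*o - 162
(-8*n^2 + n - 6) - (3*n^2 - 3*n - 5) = -11*n^2 + 4*n - 1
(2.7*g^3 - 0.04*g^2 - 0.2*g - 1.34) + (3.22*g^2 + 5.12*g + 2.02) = 2.7*g^3 + 3.18*g^2 + 4.92*g + 0.68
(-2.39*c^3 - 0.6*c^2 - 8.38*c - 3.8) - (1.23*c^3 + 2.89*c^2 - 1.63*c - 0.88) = -3.62*c^3 - 3.49*c^2 - 6.75*c - 2.92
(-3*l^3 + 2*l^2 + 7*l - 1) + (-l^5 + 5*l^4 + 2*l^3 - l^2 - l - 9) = -l^5 + 5*l^4 - l^3 + l^2 + 6*l - 10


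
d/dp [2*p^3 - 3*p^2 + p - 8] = 6*p^2 - 6*p + 1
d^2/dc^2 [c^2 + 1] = 2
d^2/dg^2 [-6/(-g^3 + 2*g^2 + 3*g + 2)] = 12*((2 - 3*g)*(-g^3 + 2*g^2 + 3*g + 2) - (-3*g^2 + 4*g + 3)^2)/(-g^3 + 2*g^2 + 3*g + 2)^3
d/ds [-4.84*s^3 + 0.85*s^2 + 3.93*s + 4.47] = -14.52*s^2 + 1.7*s + 3.93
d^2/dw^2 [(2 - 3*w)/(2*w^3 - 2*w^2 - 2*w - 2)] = ((3*w - 2)*(-3*w^2 + 2*w + 1)^2 + (9*w^2 - 6*w + (3*w - 2)*(3*w - 1) - 3)*(-w^3 + w^2 + w + 1))/(-w^3 + w^2 + w + 1)^3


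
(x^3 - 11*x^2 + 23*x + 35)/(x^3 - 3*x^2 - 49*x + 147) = (x^2 - 4*x - 5)/(x^2 + 4*x - 21)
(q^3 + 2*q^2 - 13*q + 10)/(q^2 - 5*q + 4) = (q^2 + 3*q - 10)/(q - 4)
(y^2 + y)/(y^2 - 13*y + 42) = y*(y + 1)/(y^2 - 13*y + 42)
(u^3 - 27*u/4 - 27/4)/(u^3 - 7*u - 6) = (-4*u^3 + 27*u + 27)/(4*(-u^3 + 7*u + 6))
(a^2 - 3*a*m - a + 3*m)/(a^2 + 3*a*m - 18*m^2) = (a - 1)/(a + 6*m)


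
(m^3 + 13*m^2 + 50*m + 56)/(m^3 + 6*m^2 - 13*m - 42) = (m + 4)/(m - 3)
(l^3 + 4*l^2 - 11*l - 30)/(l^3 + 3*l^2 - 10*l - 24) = (l + 5)/(l + 4)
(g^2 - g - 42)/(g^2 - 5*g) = (g^2 - g - 42)/(g*(g - 5))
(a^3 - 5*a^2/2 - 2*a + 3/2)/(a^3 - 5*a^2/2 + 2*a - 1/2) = (a^2 - 2*a - 3)/(a^2 - 2*a + 1)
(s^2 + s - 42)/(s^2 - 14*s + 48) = (s + 7)/(s - 8)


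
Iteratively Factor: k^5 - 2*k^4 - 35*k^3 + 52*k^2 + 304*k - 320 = (k - 1)*(k^4 - k^3 - 36*k^2 + 16*k + 320) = (k - 4)*(k - 1)*(k^3 + 3*k^2 - 24*k - 80) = (k - 4)*(k - 1)*(k + 4)*(k^2 - k - 20) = (k - 5)*(k - 4)*(k - 1)*(k + 4)*(k + 4)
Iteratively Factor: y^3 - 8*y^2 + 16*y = (y - 4)*(y^2 - 4*y) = (y - 4)^2*(y)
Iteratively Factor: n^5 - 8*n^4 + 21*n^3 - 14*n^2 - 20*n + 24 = (n - 3)*(n^4 - 5*n^3 + 6*n^2 + 4*n - 8) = (n - 3)*(n - 2)*(n^3 - 3*n^2 + 4) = (n - 3)*(n - 2)^2*(n^2 - n - 2) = (n - 3)*(n - 2)^3*(n + 1)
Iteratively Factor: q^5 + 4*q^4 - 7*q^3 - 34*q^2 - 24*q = (q + 1)*(q^4 + 3*q^3 - 10*q^2 - 24*q) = (q + 1)*(q + 4)*(q^3 - q^2 - 6*q) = (q - 3)*(q + 1)*(q + 4)*(q^2 + 2*q) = (q - 3)*(q + 1)*(q + 2)*(q + 4)*(q)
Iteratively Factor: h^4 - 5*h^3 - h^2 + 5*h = (h + 1)*(h^3 - 6*h^2 + 5*h) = (h - 5)*(h + 1)*(h^2 - h) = h*(h - 5)*(h + 1)*(h - 1)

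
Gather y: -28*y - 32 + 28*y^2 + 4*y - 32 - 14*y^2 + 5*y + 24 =14*y^2 - 19*y - 40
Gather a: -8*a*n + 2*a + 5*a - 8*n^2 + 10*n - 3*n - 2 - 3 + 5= a*(7 - 8*n) - 8*n^2 + 7*n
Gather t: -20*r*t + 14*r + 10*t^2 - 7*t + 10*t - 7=14*r + 10*t^2 + t*(3 - 20*r) - 7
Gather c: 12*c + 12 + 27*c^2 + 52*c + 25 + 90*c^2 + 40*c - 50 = 117*c^2 + 104*c - 13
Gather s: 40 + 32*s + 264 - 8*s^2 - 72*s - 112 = -8*s^2 - 40*s + 192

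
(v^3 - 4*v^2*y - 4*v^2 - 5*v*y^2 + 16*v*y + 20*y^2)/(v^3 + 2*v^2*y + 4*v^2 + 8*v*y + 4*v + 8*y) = (v^3 - 4*v^2*y - 4*v^2 - 5*v*y^2 + 16*v*y + 20*y^2)/(v^3 + 2*v^2*y + 4*v^2 + 8*v*y + 4*v + 8*y)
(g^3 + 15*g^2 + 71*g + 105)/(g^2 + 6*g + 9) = (g^2 + 12*g + 35)/(g + 3)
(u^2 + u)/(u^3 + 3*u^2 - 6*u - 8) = u/(u^2 + 2*u - 8)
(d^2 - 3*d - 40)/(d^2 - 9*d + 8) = (d + 5)/(d - 1)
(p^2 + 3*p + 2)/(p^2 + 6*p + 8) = (p + 1)/(p + 4)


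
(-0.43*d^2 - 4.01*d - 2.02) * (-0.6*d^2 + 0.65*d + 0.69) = 0.258*d^4 + 2.1265*d^3 - 1.6912*d^2 - 4.0799*d - 1.3938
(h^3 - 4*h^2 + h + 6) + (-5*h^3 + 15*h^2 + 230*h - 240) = -4*h^3 + 11*h^2 + 231*h - 234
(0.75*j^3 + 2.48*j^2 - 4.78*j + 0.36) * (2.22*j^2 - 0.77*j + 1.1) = 1.665*j^5 + 4.9281*j^4 - 11.6962*j^3 + 7.2078*j^2 - 5.5352*j + 0.396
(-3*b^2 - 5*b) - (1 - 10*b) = -3*b^2 + 5*b - 1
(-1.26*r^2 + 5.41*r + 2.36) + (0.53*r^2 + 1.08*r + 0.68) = -0.73*r^2 + 6.49*r + 3.04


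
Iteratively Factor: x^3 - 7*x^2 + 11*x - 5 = (x - 5)*(x^2 - 2*x + 1) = (x - 5)*(x - 1)*(x - 1)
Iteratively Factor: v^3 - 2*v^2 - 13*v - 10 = (v - 5)*(v^2 + 3*v + 2) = (v - 5)*(v + 1)*(v + 2)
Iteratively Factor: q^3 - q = (q + 1)*(q^2 - q) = q*(q + 1)*(q - 1)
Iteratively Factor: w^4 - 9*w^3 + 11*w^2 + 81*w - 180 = (w - 3)*(w^3 - 6*w^2 - 7*w + 60) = (w - 5)*(w - 3)*(w^2 - w - 12) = (w - 5)*(w - 4)*(w - 3)*(w + 3)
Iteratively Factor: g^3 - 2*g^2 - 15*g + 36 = (g + 4)*(g^2 - 6*g + 9) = (g - 3)*(g + 4)*(g - 3)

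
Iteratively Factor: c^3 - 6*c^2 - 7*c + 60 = (c + 3)*(c^2 - 9*c + 20) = (c - 5)*(c + 3)*(c - 4)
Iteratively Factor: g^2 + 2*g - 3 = (g - 1)*(g + 3)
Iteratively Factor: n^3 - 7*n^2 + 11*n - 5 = (n - 5)*(n^2 - 2*n + 1) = (n - 5)*(n - 1)*(n - 1)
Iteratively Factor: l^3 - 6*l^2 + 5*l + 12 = (l - 4)*(l^2 - 2*l - 3) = (l - 4)*(l + 1)*(l - 3)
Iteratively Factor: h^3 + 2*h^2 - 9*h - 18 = (h - 3)*(h^2 + 5*h + 6) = (h - 3)*(h + 3)*(h + 2)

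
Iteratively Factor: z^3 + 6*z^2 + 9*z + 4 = (z + 1)*(z^2 + 5*z + 4) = (z + 1)*(z + 4)*(z + 1)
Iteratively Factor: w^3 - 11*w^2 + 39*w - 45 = (w - 5)*(w^2 - 6*w + 9) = (w - 5)*(w - 3)*(w - 3)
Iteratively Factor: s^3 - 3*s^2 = (s)*(s^2 - 3*s) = s*(s - 3)*(s)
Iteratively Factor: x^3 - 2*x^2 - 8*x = (x + 2)*(x^2 - 4*x) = (x - 4)*(x + 2)*(x)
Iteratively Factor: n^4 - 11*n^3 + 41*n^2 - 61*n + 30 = (n - 3)*(n^3 - 8*n^2 + 17*n - 10) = (n - 3)*(n - 1)*(n^2 - 7*n + 10) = (n - 3)*(n - 2)*(n - 1)*(n - 5)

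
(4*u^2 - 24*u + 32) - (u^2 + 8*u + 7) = 3*u^2 - 32*u + 25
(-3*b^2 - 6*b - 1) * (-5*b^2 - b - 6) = 15*b^4 + 33*b^3 + 29*b^2 + 37*b + 6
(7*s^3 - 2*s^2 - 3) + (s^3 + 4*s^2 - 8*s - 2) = 8*s^3 + 2*s^2 - 8*s - 5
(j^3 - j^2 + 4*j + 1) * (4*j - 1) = 4*j^4 - 5*j^3 + 17*j^2 - 1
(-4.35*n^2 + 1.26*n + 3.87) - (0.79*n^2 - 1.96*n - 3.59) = -5.14*n^2 + 3.22*n + 7.46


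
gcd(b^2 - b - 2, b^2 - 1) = b + 1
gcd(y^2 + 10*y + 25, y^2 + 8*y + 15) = y + 5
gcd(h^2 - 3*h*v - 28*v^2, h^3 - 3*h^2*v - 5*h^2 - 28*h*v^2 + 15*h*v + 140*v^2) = -h^2 + 3*h*v + 28*v^2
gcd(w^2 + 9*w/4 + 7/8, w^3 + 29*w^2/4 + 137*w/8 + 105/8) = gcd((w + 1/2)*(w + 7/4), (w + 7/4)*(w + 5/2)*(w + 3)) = w + 7/4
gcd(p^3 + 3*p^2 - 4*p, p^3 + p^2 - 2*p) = p^2 - p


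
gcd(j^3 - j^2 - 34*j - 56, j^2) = 1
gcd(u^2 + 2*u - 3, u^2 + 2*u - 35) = 1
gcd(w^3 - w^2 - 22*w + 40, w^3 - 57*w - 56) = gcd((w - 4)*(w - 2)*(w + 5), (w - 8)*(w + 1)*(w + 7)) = 1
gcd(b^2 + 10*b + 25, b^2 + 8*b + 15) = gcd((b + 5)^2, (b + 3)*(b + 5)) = b + 5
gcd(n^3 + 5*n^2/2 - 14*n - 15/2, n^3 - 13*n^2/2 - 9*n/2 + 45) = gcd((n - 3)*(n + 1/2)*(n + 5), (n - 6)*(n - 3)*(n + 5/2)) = n - 3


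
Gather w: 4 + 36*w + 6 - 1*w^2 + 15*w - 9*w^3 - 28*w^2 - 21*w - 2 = -9*w^3 - 29*w^2 + 30*w + 8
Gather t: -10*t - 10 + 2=-10*t - 8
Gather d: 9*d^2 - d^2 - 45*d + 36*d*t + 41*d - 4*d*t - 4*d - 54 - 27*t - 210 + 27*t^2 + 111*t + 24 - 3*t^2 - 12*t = 8*d^2 + d*(32*t - 8) + 24*t^2 + 72*t - 240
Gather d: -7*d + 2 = 2 - 7*d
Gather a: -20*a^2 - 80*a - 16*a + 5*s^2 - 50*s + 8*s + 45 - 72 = -20*a^2 - 96*a + 5*s^2 - 42*s - 27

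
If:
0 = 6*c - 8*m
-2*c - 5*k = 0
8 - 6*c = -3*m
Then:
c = 32/15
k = -64/75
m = 8/5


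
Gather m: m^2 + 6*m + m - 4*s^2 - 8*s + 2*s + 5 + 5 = m^2 + 7*m - 4*s^2 - 6*s + 10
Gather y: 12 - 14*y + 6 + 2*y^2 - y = 2*y^2 - 15*y + 18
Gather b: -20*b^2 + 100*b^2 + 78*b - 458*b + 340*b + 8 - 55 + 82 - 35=80*b^2 - 40*b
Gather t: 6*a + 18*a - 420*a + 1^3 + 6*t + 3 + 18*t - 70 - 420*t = -396*a - 396*t - 66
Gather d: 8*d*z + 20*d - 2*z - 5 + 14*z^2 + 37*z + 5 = d*(8*z + 20) + 14*z^2 + 35*z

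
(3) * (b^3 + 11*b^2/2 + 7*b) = 3*b^3 + 33*b^2/2 + 21*b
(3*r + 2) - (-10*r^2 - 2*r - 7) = 10*r^2 + 5*r + 9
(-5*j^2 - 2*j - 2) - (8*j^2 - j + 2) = -13*j^2 - j - 4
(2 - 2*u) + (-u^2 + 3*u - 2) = -u^2 + u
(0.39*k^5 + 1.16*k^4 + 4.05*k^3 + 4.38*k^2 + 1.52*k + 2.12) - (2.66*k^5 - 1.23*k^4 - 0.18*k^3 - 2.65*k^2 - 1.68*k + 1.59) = -2.27*k^5 + 2.39*k^4 + 4.23*k^3 + 7.03*k^2 + 3.2*k + 0.53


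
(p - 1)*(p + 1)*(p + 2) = p^3 + 2*p^2 - p - 2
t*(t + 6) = t^2 + 6*t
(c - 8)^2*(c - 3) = c^3 - 19*c^2 + 112*c - 192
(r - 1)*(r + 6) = r^2 + 5*r - 6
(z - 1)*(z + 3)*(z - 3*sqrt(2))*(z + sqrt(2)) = z^4 - 2*sqrt(2)*z^3 + 2*z^3 - 9*z^2 - 4*sqrt(2)*z^2 - 12*z + 6*sqrt(2)*z + 18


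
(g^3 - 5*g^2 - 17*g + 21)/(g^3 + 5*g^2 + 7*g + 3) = (g^2 - 8*g + 7)/(g^2 + 2*g + 1)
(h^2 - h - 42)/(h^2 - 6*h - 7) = (h + 6)/(h + 1)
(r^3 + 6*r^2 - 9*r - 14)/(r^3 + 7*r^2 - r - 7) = (r - 2)/(r - 1)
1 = 1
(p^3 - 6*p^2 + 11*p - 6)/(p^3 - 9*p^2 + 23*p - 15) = (p - 2)/(p - 5)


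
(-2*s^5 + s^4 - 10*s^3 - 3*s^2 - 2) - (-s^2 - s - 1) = -2*s^5 + s^4 - 10*s^3 - 2*s^2 + s - 1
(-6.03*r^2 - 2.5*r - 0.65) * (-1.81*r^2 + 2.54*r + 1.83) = 10.9143*r^4 - 10.7912*r^3 - 16.2084*r^2 - 6.226*r - 1.1895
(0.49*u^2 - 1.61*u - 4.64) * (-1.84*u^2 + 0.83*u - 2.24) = -0.9016*u^4 + 3.3691*u^3 + 6.1037*u^2 - 0.244799999999999*u + 10.3936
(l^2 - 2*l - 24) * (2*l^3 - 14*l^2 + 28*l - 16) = 2*l^5 - 18*l^4 + 8*l^3 + 264*l^2 - 640*l + 384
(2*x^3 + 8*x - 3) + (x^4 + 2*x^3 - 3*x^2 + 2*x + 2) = x^4 + 4*x^3 - 3*x^2 + 10*x - 1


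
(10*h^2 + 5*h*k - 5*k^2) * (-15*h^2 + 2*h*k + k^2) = -150*h^4 - 55*h^3*k + 95*h^2*k^2 - 5*h*k^3 - 5*k^4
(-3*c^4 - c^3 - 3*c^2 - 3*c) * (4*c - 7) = -12*c^5 + 17*c^4 - 5*c^3 + 9*c^2 + 21*c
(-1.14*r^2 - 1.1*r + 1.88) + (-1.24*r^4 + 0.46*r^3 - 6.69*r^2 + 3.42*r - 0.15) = -1.24*r^4 + 0.46*r^3 - 7.83*r^2 + 2.32*r + 1.73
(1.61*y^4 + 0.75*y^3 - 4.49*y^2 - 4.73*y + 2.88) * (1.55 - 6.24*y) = -10.0464*y^5 - 2.1845*y^4 + 29.1801*y^3 + 22.5557*y^2 - 25.3027*y + 4.464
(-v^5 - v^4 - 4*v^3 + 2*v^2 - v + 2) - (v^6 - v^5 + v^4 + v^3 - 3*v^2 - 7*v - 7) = -v^6 - 2*v^4 - 5*v^3 + 5*v^2 + 6*v + 9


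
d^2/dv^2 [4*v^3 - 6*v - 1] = 24*v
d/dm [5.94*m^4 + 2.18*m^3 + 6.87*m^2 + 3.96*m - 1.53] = 23.76*m^3 + 6.54*m^2 + 13.74*m + 3.96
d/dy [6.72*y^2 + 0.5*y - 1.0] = 13.44*y + 0.5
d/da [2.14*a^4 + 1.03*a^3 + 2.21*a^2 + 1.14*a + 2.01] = 8.56*a^3 + 3.09*a^2 + 4.42*a + 1.14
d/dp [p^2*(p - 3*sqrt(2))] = 3*p*(p - 2*sqrt(2))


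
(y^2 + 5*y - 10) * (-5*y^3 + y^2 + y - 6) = -5*y^5 - 24*y^4 + 56*y^3 - 11*y^2 - 40*y + 60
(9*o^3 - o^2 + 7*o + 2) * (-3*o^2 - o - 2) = -27*o^5 - 6*o^4 - 38*o^3 - 11*o^2 - 16*o - 4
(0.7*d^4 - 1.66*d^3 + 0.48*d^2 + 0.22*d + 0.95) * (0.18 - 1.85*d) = -1.295*d^5 + 3.197*d^4 - 1.1868*d^3 - 0.3206*d^2 - 1.7179*d + 0.171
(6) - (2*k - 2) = 8 - 2*k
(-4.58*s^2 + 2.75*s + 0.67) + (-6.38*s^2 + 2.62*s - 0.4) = -10.96*s^2 + 5.37*s + 0.27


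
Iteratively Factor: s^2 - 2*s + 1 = (s - 1)*(s - 1)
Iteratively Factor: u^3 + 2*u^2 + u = (u + 1)*(u^2 + u) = u*(u + 1)*(u + 1)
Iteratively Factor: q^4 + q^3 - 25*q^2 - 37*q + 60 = (q + 4)*(q^3 - 3*q^2 - 13*q + 15) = (q - 5)*(q + 4)*(q^2 + 2*q - 3) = (q - 5)*(q + 3)*(q + 4)*(q - 1)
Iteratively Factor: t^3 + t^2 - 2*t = (t - 1)*(t^2 + 2*t) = (t - 1)*(t + 2)*(t)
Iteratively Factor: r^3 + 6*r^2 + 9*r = (r)*(r^2 + 6*r + 9) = r*(r + 3)*(r + 3)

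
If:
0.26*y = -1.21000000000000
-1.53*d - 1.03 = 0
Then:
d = -0.67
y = -4.65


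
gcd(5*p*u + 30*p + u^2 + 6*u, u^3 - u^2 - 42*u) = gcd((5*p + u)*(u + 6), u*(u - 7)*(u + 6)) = u + 6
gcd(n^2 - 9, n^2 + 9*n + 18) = n + 3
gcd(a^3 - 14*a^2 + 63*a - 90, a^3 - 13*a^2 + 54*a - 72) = a^2 - 9*a + 18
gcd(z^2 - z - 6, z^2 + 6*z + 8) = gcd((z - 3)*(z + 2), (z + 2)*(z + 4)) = z + 2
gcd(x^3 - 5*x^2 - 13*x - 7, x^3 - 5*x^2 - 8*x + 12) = 1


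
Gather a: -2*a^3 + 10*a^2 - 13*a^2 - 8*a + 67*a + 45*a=-2*a^3 - 3*a^2 + 104*a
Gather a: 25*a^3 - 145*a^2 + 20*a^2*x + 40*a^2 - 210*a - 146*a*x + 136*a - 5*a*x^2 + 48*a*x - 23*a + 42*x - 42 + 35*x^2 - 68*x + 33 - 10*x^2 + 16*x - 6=25*a^3 + a^2*(20*x - 105) + a*(-5*x^2 - 98*x - 97) + 25*x^2 - 10*x - 15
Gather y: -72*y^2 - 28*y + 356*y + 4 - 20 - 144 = -72*y^2 + 328*y - 160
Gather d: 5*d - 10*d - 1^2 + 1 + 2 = 2 - 5*d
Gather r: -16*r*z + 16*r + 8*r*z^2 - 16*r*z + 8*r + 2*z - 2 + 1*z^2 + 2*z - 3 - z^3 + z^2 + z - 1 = r*(8*z^2 - 32*z + 24) - z^3 + 2*z^2 + 5*z - 6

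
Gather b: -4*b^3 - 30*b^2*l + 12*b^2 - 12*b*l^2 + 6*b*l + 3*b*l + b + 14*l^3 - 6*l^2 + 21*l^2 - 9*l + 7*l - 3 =-4*b^3 + b^2*(12 - 30*l) + b*(-12*l^2 + 9*l + 1) + 14*l^3 + 15*l^2 - 2*l - 3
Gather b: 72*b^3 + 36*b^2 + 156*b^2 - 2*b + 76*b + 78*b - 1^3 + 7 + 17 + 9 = 72*b^3 + 192*b^2 + 152*b + 32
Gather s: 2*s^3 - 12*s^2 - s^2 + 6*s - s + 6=2*s^3 - 13*s^2 + 5*s + 6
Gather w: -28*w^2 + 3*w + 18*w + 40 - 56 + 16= -28*w^2 + 21*w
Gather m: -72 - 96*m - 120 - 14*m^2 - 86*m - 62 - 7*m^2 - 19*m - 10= -21*m^2 - 201*m - 264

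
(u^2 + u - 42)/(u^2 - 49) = (u - 6)/(u - 7)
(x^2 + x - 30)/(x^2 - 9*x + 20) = (x + 6)/(x - 4)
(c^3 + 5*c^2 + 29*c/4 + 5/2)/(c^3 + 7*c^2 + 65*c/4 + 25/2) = (2*c + 1)/(2*c + 5)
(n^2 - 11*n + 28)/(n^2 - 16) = (n - 7)/(n + 4)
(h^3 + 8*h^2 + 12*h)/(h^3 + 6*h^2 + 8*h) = (h + 6)/(h + 4)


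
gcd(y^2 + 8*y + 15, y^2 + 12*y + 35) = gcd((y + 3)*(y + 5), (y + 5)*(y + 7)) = y + 5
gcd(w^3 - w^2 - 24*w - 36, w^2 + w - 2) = w + 2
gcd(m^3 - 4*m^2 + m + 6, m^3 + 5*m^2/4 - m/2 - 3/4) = m + 1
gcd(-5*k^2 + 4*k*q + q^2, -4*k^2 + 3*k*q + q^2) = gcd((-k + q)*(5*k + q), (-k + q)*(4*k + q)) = -k + q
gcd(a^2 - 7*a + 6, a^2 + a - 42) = a - 6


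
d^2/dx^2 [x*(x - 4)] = 2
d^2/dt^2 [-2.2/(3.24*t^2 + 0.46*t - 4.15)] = (46.18944*t^2 + 6.55776*t - 2.2*(6.48*t + 0.46)*(12.96*t + 0.92) - 59.1624)/(3.24*t^2 + 0.46*t - 4.15)^3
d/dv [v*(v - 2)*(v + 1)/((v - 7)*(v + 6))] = (v^4 - 2*v^3 - 123*v^2 + 84*v + 84)/(v^4 - 2*v^3 - 83*v^2 + 84*v + 1764)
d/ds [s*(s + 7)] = 2*s + 7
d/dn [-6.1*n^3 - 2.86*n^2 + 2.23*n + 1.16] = -18.3*n^2 - 5.72*n + 2.23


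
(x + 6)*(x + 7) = x^2 + 13*x + 42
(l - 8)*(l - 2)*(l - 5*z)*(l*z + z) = l^4*z - 5*l^3*z^2 - 9*l^3*z + 45*l^2*z^2 + 6*l^2*z - 30*l*z^2 + 16*l*z - 80*z^2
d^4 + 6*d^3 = d^3*(d + 6)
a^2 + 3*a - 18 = (a - 3)*(a + 6)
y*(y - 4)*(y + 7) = y^3 + 3*y^2 - 28*y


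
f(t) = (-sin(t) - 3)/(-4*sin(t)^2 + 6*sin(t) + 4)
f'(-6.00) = 0.23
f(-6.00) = -0.61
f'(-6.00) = 0.23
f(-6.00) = -0.61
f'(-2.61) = -4517.32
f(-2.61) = 36.00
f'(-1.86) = -0.32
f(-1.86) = 0.38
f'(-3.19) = -0.70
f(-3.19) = -0.71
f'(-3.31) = -0.41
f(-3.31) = -0.65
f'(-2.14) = -1.12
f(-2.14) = 0.55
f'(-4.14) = 0.13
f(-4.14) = -0.62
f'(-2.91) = -3.23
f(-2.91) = -1.15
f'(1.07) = -0.13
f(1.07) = -0.63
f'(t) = (8*sin(t)*cos(t) - 6*cos(t))*(-sin(t) - 3)/(-4*sin(t)^2 + 6*sin(t) + 4)^2 - cos(t)/(-4*sin(t)^2 + 6*sin(t) + 4)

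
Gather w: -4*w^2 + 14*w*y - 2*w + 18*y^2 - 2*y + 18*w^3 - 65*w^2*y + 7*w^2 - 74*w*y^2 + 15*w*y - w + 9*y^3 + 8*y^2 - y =18*w^3 + w^2*(3 - 65*y) + w*(-74*y^2 + 29*y - 3) + 9*y^3 + 26*y^2 - 3*y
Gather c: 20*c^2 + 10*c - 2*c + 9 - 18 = 20*c^2 + 8*c - 9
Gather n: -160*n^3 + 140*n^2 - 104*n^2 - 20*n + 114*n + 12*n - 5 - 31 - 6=-160*n^3 + 36*n^2 + 106*n - 42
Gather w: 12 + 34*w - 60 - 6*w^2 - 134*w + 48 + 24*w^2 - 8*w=18*w^2 - 108*w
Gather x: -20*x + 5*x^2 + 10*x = 5*x^2 - 10*x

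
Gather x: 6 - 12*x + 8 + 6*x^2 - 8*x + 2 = 6*x^2 - 20*x + 16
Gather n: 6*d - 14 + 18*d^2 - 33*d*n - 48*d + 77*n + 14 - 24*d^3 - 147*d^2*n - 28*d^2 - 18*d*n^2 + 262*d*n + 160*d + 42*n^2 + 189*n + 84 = -24*d^3 - 10*d^2 + 118*d + n^2*(42 - 18*d) + n*(-147*d^2 + 229*d + 266) + 84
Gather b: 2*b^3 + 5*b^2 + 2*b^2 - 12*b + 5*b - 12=2*b^3 + 7*b^2 - 7*b - 12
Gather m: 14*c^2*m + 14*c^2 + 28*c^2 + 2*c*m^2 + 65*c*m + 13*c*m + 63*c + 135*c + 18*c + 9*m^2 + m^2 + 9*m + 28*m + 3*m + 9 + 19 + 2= 42*c^2 + 216*c + m^2*(2*c + 10) + m*(14*c^2 + 78*c + 40) + 30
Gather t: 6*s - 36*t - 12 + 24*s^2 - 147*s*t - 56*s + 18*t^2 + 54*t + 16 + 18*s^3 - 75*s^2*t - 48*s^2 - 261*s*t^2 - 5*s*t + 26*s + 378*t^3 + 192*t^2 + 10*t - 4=18*s^3 - 24*s^2 - 24*s + 378*t^3 + t^2*(210 - 261*s) + t*(-75*s^2 - 152*s + 28)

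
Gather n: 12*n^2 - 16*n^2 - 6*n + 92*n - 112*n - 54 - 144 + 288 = -4*n^2 - 26*n + 90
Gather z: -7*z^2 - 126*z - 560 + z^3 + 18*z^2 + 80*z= z^3 + 11*z^2 - 46*z - 560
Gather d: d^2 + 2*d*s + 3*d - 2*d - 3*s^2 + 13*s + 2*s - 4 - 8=d^2 + d*(2*s + 1) - 3*s^2 + 15*s - 12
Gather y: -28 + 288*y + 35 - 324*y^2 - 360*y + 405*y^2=81*y^2 - 72*y + 7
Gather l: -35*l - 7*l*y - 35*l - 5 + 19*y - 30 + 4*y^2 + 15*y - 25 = l*(-7*y - 70) + 4*y^2 + 34*y - 60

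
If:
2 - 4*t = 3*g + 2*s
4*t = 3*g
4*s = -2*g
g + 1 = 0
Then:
No Solution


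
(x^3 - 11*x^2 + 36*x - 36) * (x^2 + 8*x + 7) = x^5 - 3*x^4 - 45*x^3 + 175*x^2 - 36*x - 252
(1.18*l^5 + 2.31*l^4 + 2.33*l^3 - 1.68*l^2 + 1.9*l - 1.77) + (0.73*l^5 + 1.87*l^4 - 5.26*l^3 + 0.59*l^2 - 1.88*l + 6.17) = 1.91*l^5 + 4.18*l^4 - 2.93*l^3 - 1.09*l^2 + 0.02*l + 4.4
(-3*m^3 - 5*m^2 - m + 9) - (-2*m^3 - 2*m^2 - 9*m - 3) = -m^3 - 3*m^2 + 8*m + 12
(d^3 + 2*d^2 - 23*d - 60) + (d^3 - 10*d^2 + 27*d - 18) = 2*d^3 - 8*d^2 + 4*d - 78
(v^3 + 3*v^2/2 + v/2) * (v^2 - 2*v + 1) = v^5 - v^4/2 - 3*v^3/2 + v^2/2 + v/2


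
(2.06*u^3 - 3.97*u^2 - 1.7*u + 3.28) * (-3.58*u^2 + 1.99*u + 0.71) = -7.3748*u^5 + 18.312*u^4 - 0.3517*u^3 - 17.9441*u^2 + 5.3202*u + 2.3288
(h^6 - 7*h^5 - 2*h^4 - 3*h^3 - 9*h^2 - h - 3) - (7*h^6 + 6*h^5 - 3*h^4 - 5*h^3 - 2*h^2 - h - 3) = -6*h^6 - 13*h^5 + h^4 + 2*h^3 - 7*h^2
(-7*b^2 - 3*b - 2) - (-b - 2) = -7*b^2 - 2*b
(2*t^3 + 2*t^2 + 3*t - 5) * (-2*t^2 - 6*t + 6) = -4*t^5 - 16*t^4 - 6*t^3 + 4*t^2 + 48*t - 30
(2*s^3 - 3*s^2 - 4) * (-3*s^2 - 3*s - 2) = -6*s^5 + 3*s^4 + 5*s^3 + 18*s^2 + 12*s + 8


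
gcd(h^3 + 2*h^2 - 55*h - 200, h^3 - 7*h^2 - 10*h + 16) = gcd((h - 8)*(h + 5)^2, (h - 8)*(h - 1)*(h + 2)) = h - 8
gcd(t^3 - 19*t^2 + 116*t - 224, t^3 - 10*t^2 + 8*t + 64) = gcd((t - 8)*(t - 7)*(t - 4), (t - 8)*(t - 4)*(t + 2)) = t^2 - 12*t + 32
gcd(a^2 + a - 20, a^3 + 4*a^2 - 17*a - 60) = a^2 + a - 20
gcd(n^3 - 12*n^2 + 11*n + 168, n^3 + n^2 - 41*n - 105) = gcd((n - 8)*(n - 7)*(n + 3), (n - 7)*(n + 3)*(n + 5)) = n^2 - 4*n - 21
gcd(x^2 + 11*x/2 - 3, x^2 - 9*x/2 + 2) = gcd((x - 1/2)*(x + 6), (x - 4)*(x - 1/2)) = x - 1/2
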